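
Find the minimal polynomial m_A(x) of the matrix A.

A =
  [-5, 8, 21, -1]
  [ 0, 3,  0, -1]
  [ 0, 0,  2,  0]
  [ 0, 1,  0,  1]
x^3 + x^2 - 16*x + 20

The characteristic polynomial is χ_A(x) = (x - 2)^3*(x + 5), so the eigenvalues are known. The minimal polynomial is
  m_A(x) = Π_λ (x − λ)^{k_λ}
where k_λ is the size of the *largest* Jordan block for λ (equivalently, the smallest k with (A − λI)^k v = 0 for every generalised eigenvector v of λ).

  λ = -5: largest Jordan block has size 1, contributing (x + 5)
  λ = 2: largest Jordan block has size 2, contributing (x − 2)^2

So m_A(x) = (x - 2)^2*(x + 5) = x^3 + x^2 - 16*x + 20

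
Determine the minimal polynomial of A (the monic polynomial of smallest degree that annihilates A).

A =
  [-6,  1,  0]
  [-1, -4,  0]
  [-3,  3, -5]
x^2 + 10*x + 25

The characteristic polynomial is χ_A(x) = (x + 5)^3, so the eigenvalues are known. The minimal polynomial is
  m_A(x) = Π_λ (x − λ)^{k_λ}
where k_λ is the size of the *largest* Jordan block for λ (equivalently, the smallest k with (A − λI)^k v = 0 for every generalised eigenvector v of λ).

  λ = -5: largest Jordan block has size 2, contributing (x + 5)^2

So m_A(x) = (x + 5)^2 = x^2 + 10*x + 25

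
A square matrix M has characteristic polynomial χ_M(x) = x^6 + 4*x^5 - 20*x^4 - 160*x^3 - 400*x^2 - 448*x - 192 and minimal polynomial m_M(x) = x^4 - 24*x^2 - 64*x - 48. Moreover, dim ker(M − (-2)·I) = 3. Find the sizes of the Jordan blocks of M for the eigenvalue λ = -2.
Block sizes for λ = -2: [3, 1, 1]

Step 1 — from the characteristic polynomial, algebraic multiplicity of λ = -2 is 5. From dim ker(M − (-2)·I) = 3, there are exactly 3 Jordan blocks for λ = -2.
Step 2 — from the minimal polynomial, the factor (x + 2)^3 tells us the largest block for λ = -2 has size 3.
Step 3 — with total size 5, 3 blocks, and largest block 3, the block sizes (in nonincreasing order) are [3, 1, 1].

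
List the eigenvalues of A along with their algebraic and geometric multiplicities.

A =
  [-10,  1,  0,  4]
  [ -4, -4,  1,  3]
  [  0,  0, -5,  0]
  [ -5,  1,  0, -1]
λ = -5: alg = 4, geom = 2

Step 1 — factor the characteristic polynomial to read off the algebraic multiplicities:
  χ_A(x) = (x + 5)^4

Step 2 — compute geometric multiplicities via the rank-nullity identity g(λ) = n − rank(A − λI):
  rank(A − (-5)·I) = 2, so dim ker(A − (-5)·I) = n − 2 = 2

Summary:
  λ = -5: algebraic multiplicity = 4, geometric multiplicity = 2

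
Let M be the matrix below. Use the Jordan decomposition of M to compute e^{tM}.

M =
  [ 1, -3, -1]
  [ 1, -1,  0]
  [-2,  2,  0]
e^{tM} =
  [t + 1, -t^2 - 3*t, -t^2/2 - t]
  [t, -t^2 - t + 1, -t^2/2]
  [-2*t, 2*t^2 + 2*t, t^2 + 1]

Strategy: write M = P · J · P⁻¹ where J is a Jordan canonical form, so e^{tM} = P · e^{tJ} · P⁻¹, and e^{tJ} can be computed block-by-block.

M has Jordan form
J =
  [0, 1, 0]
  [0, 0, 1]
  [0, 0, 0]
(up to reordering of blocks).

Per-block formulas:
  For a 3×3 Jordan block J_3(0): exp(t · J_3(0)) = e^(0t)·(I + t·N + (t^2/2)·N^2), where N is the 3×3 nilpotent shift.

After assembling e^{tJ} and conjugating by P, we get:

e^{tM} =
  [t + 1, -t^2 - 3*t, -t^2/2 - t]
  [t, -t^2 - t + 1, -t^2/2]
  [-2*t, 2*t^2 + 2*t, t^2 + 1]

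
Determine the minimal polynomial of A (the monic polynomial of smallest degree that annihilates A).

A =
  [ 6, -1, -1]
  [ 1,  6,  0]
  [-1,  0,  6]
x^3 - 18*x^2 + 108*x - 216

The characteristic polynomial is χ_A(x) = (x - 6)^3, so the eigenvalues are known. The minimal polynomial is
  m_A(x) = Π_λ (x − λ)^{k_λ}
where k_λ is the size of the *largest* Jordan block for λ (equivalently, the smallest k with (A − λI)^k v = 0 for every generalised eigenvector v of λ).

  λ = 6: largest Jordan block has size 3, contributing (x − 6)^3

So m_A(x) = (x - 6)^3 = x^3 - 18*x^2 + 108*x - 216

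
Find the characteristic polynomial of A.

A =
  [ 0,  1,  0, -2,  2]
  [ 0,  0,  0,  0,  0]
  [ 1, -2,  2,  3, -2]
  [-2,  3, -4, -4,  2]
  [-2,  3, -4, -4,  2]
x^5

Expanding det(x·I − A) (e.g. by cofactor expansion or by noting that A is similar to its Jordan form J, which has the same characteristic polynomial as A) gives
  χ_A(x) = x^5
which factors as x^5. The eigenvalues (with algebraic multiplicities) are λ = 0 with multiplicity 5.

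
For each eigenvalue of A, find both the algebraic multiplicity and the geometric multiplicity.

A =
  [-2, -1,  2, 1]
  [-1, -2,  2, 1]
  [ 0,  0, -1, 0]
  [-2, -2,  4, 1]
λ = -1: alg = 4, geom = 3

Step 1 — factor the characteristic polynomial to read off the algebraic multiplicities:
  χ_A(x) = (x + 1)^4

Step 2 — compute geometric multiplicities via the rank-nullity identity g(λ) = n − rank(A − λI):
  rank(A − (-1)·I) = 1, so dim ker(A − (-1)·I) = n − 1 = 3

Summary:
  λ = -1: algebraic multiplicity = 4, geometric multiplicity = 3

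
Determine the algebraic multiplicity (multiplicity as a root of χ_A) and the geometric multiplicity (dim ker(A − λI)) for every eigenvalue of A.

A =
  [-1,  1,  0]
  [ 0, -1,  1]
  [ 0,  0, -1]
λ = -1: alg = 3, geom = 1

Step 1 — factor the characteristic polynomial to read off the algebraic multiplicities:
  χ_A(x) = (x + 1)^3

Step 2 — compute geometric multiplicities via the rank-nullity identity g(λ) = n − rank(A − λI):
  rank(A − (-1)·I) = 2, so dim ker(A − (-1)·I) = n − 2 = 1

Summary:
  λ = -1: algebraic multiplicity = 3, geometric multiplicity = 1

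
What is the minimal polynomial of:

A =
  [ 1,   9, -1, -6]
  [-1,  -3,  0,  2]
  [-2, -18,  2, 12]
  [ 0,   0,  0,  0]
x^3

The characteristic polynomial is χ_A(x) = x^4, so the eigenvalues are known. The minimal polynomial is
  m_A(x) = Π_λ (x − λ)^{k_λ}
where k_λ is the size of the *largest* Jordan block for λ (equivalently, the smallest k with (A − λI)^k v = 0 for every generalised eigenvector v of λ).

  λ = 0: largest Jordan block has size 3, contributing (x − 0)^3

So m_A(x) = x^3 = x^3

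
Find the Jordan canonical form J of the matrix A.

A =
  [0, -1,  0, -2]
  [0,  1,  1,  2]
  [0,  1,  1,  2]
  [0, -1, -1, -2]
J_3(0) ⊕ J_1(0)

The characteristic polynomial is
  det(x·I − A) = x^4

Eigenvalues and multiplicities (the geometric multiplicity of λ is n − rank(A − λI), which equals the number of Jordan blocks for λ):
  λ = 0: algebraic multiplicity = 4, geometric multiplicity = 2

Determining the block sizes for each eigenvalue:
  λ = 0: with am = 4 and gm = 2, the partition is not yet determined (e.g. several partitions of 4 into 2 parts exist). Let N = A − (0)·I. Computing rank(N^1) = 2, rank(N^2) = 1, rank(N^3) = 0; the number of blocks of size ≥ j is rank(N^{j−1}) − rank(N^j), giving [2, 1, 1]. So we have 1 block(s) of size 3, 1 block(s) of size 1 → block sizes [3, 1]

Assembling the blocks gives a Jordan form
J =
  [0, 1, 0, 0]
  [0, 0, 1, 0]
  [0, 0, 0, 0]
  [0, 0, 0, 0]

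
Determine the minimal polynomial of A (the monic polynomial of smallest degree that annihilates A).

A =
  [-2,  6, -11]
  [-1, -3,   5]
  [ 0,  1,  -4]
x^3 + 9*x^2 + 27*x + 27

The characteristic polynomial is χ_A(x) = (x + 3)^3, so the eigenvalues are known. The minimal polynomial is
  m_A(x) = Π_λ (x − λ)^{k_λ}
where k_λ is the size of the *largest* Jordan block for λ (equivalently, the smallest k with (A − λI)^k v = 0 for every generalised eigenvector v of λ).

  λ = -3: largest Jordan block has size 3, contributing (x + 3)^3

So m_A(x) = (x + 3)^3 = x^3 + 9*x^2 + 27*x + 27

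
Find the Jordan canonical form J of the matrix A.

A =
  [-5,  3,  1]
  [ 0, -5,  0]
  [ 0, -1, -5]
J_3(-5)

The characteristic polynomial is
  det(x·I − A) = x^3 + 15*x^2 + 75*x + 125 = (x + 5)^3

Eigenvalues and multiplicities (the geometric multiplicity of λ is n − rank(A − λI), which equals the number of Jordan blocks for λ):
  λ = -5: algebraic multiplicity = 3, geometric multiplicity = 1

Determining the block sizes for each eigenvalue:
  λ = -5: one block (gm = 1), so the single block has size am = 3 → block sizes [3]

Assembling the blocks gives a Jordan form
J =
  [-5,  1,  0]
  [ 0, -5,  1]
  [ 0,  0, -5]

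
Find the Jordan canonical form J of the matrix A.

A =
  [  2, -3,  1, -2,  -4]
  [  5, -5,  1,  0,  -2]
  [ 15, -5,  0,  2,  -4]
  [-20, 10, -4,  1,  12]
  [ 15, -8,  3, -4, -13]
J_3(-3) ⊕ J_1(-3) ⊕ J_1(-3)

The characteristic polynomial is
  det(x·I − A) = x^5 + 15*x^4 + 90*x^3 + 270*x^2 + 405*x + 243 = (x + 3)^5

Eigenvalues and multiplicities (the geometric multiplicity of λ is n − rank(A − λI), which equals the number of Jordan blocks for λ):
  λ = -3: algebraic multiplicity = 5, geometric multiplicity = 3

Determining the block sizes for each eigenvalue:
  λ = -3: with am = 5 and gm = 3, the partition is not yet determined (e.g. several partitions of 5 into 3 parts exist). Let N = A − (-3)·I. Computing rank(N^1) = 2, rank(N^2) = 1, rank(N^3) = 0; the number of blocks of size ≥ j is rank(N^{j−1}) − rank(N^j), giving [3, 1, 1]. So we have 1 block(s) of size 3, 2 block(s) of size 1 → block sizes [3, 1, 1]

Assembling the blocks gives a Jordan form
J =
  [-3,  1,  0,  0,  0]
  [ 0, -3,  1,  0,  0]
  [ 0,  0, -3,  0,  0]
  [ 0,  0,  0, -3,  0]
  [ 0,  0,  0,  0, -3]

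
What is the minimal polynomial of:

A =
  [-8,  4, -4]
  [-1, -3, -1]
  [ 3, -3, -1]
x^2 + 8*x + 16

The characteristic polynomial is χ_A(x) = (x + 4)^3, so the eigenvalues are known. The minimal polynomial is
  m_A(x) = Π_λ (x − λ)^{k_λ}
where k_λ is the size of the *largest* Jordan block for λ (equivalently, the smallest k with (A − λI)^k v = 0 for every generalised eigenvector v of λ).

  λ = -4: largest Jordan block has size 2, contributing (x + 4)^2

So m_A(x) = (x + 4)^2 = x^2 + 8*x + 16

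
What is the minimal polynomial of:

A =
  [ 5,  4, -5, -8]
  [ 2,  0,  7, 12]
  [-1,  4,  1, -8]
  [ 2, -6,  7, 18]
x^3 - 18*x^2 + 108*x - 216

The characteristic polynomial is χ_A(x) = (x - 6)^4, so the eigenvalues are known. The minimal polynomial is
  m_A(x) = Π_λ (x − λ)^{k_λ}
where k_λ is the size of the *largest* Jordan block for λ (equivalently, the smallest k with (A − λI)^k v = 0 for every generalised eigenvector v of λ).

  λ = 6: largest Jordan block has size 3, contributing (x − 6)^3

So m_A(x) = (x - 6)^3 = x^3 - 18*x^2 + 108*x - 216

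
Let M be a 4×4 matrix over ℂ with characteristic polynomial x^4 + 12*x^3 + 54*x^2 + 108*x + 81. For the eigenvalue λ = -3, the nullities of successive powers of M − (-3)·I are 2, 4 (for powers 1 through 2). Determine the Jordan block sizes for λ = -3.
Block sizes for λ = -3: [2, 2]

From the dimensions of kernels of powers, the number of Jordan blocks of size at least j is d_j − d_{j−1} where d_j = dim ker(N^j) (with d_0 = 0). Computing the differences gives [2, 2].
The number of blocks of size exactly k is (#blocks of size ≥ k) − (#blocks of size ≥ k + 1), so the partition is: 2 block(s) of size 2.
In nonincreasing order the block sizes are [2, 2].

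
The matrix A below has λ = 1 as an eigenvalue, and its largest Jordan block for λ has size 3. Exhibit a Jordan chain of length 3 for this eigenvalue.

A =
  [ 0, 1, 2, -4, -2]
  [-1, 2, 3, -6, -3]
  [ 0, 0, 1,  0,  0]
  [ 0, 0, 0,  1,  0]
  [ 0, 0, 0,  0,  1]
A Jordan chain for λ = 1 of length 3:
v_1 = (1, 1, 0, 0, 0)ᵀ
v_2 = (2, 3, 0, 0, 0)ᵀ
v_3 = (0, 0, 1, 0, 0)ᵀ

Let N = A − (1)·I. We want v_3 with N^3 v_3 = 0 but N^2 v_3 ≠ 0; then v_{j-1} := N · v_j for j = 3, …, 2.

Pick v_3 = (0, 0, 1, 0, 0)ᵀ.
Then v_2 = N · v_3 = (2, 3, 0, 0, 0)ᵀ.
Then v_1 = N · v_2 = (1, 1, 0, 0, 0)ᵀ.

Sanity check: (A − (1)·I) v_1 = (0, 0, 0, 0, 0)ᵀ = 0. ✓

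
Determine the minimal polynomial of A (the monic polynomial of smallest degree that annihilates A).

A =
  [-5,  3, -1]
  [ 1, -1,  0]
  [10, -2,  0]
x^3 + 6*x^2 + 12*x + 8

The characteristic polynomial is χ_A(x) = (x + 2)^3, so the eigenvalues are known. The minimal polynomial is
  m_A(x) = Π_λ (x − λ)^{k_λ}
where k_λ is the size of the *largest* Jordan block for λ (equivalently, the smallest k with (A − λI)^k v = 0 for every generalised eigenvector v of λ).

  λ = -2: largest Jordan block has size 3, contributing (x + 2)^3

So m_A(x) = (x + 2)^3 = x^3 + 6*x^2 + 12*x + 8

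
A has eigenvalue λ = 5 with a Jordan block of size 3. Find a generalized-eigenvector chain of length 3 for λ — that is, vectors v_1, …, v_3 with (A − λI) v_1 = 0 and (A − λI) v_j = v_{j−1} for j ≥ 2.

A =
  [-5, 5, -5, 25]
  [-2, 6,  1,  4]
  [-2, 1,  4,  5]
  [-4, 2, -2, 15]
A Jordan chain for λ = 5 of length 3:
v_1 = (10, 2, 2, 4)ᵀ
v_2 = (-5, 1, -1, -2)ᵀ
v_3 = (0, 0, 1, 0)ᵀ

Let N = A − (5)·I. We want v_3 with N^3 v_3 = 0 but N^2 v_3 ≠ 0; then v_{j-1} := N · v_j for j = 3, …, 2.

Pick v_3 = (0, 0, 1, 0)ᵀ.
Then v_2 = N · v_3 = (-5, 1, -1, -2)ᵀ.
Then v_1 = N · v_2 = (10, 2, 2, 4)ᵀ.

Sanity check: (A − (5)·I) v_1 = (0, 0, 0, 0)ᵀ = 0. ✓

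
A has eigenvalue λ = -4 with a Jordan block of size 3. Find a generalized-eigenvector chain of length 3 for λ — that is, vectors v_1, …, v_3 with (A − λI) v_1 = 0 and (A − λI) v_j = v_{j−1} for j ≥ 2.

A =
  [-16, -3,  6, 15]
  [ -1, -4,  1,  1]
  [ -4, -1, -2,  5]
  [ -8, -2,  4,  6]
A Jordan chain for λ = -4 of length 3:
v_1 = (3, 0, 1, 2)ᵀ
v_2 = (-12, -1, -4, -8)ᵀ
v_3 = (1, 0, 0, 0)ᵀ

Let N = A − (-4)·I. We want v_3 with N^3 v_3 = 0 but N^2 v_3 ≠ 0; then v_{j-1} := N · v_j for j = 3, …, 2.

Pick v_3 = (1, 0, 0, 0)ᵀ.
Then v_2 = N · v_3 = (-12, -1, -4, -8)ᵀ.
Then v_1 = N · v_2 = (3, 0, 1, 2)ᵀ.

Sanity check: (A − (-4)·I) v_1 = (0, 0, 0, 0)ᵀ = 0. ✓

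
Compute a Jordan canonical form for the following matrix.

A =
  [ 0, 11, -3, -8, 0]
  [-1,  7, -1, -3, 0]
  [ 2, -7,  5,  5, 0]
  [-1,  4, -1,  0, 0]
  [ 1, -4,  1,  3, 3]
J_2(3) ⊕ J_2(3) ⊕ J_1(3)

The characteristic polynomial is
  det(x·I − A) = x^5 - 15*x^4 + 90*x^3 - 270*x^2 + 405*x - 243 = (x - 3)^5

Eigenvalues and multiplicities (the geometric multiplicity of λ is n − rank(A − λI), which equals the number of Jordan blocks for λ):
  λ = 3: algebraic multiplicity = 5, geometric multiplicity = 3

Determining the block sizes for each eigenvalue:
  λ = 3: with am = 5 and gm = 3, the partition is not yet determined (e.g. several partitions of 5 into 3 parts exist). Let N = A − (3)·I. Computing rank(N^1) = 2, rank(N^2) = 0; the number of blocks of size ≥ j is rank(N^{j−1}) − rank(N^j), giving [3, 2]. So we have 2 block(s) of size 2, 1 block(s) of size 1 → block sizes [2, 2, 1]

Assembling the blocks gives a Jordan form
J =
  [3, 1, 0, 0, 0]
  [0, 3, 0, 0, 0]
  [0, 0, 3, 1, 0]
  [0, 0, 0, 3, 0]
  [0, 0, 0, 0, 3]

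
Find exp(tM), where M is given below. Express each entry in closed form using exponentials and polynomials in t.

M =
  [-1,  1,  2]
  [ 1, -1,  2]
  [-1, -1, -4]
e^{tM} =
  [t*exp(-2*t) + exp(-2*t), t*exp(-2*t), 2*t*exp(-2*t)]
  [t*exp(-2*t), t*exp(-2*t) + exp(-2*t), 2*t*exp(-2*t)]
  [-t*exp(-2*t), -t*exp(-2*t), -2*t*exp(-2*t) + exp(-2*t)]

Strategy: write M = P · J · P⁻¹ where J is a Jordan canonical form, so e^{tM} = P · e^{tJ} · P⁻¹, and e^{tJ} can be computed block-by-block.

M has Jordan form
J =
  [-2,  1,  0]
  [ 0, -2,  0]
  [ 0,  0, -2]
(up to reordering of blocks).

Per-block formulas:
  For a 1×1 block at λ = -2: exp(t · [-2]) = [e^(-2t)].
  For a 2×2 Jordan block J_2(-2): exp(t · J_2(-2)) = e^(-2t)·(I + t·N), where N is the 2×2 nilpotent shift.

After assembling e^{tJ} and conjugating by P, we get:

e^{tM} =
  [t*exp(-2*t) + exp(-2*t), t*exp(-2*t), 2*t*exp(-2*t)]
  [t*exp(-2*t), t*exp(-2*t) + exp(-2*t), 2*t*exp(-2*t)]
  [-t*exp(-2*t), -t*exp(-2*t), -2*t*exp(-2*t) + exp(-2*t)]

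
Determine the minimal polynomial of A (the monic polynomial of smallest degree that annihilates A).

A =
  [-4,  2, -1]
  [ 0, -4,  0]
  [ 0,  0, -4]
x^2 + 8*x + 16

The characteristic polynomial is χ_A(x) = (x + 4)^3, so the eigenvalues are known. The minimal polynomial is
  m_A(x) = Π_λ (x − λ)^{k_λ}
where k_λ is the size of the *largest* Jordan block for λ (equivalently, the smallest k with (A − λI)^k v = 0 for every generalised eigenvector v of λ).

  λ = -4: largest Jordan block has size 2, contributing (x + 4)^2

So m_A(x) = (x + 4)^2 = x^2 + 8*x + 16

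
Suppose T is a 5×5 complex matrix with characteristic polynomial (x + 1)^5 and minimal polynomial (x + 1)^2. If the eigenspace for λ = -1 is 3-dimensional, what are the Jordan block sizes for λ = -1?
Block sizes for λ = -1: [2, 2, 1]

Step 1 — from the characteristic polynomial, algebraic multiplicity of λ = -1 is 5. From dim ker(T − (-1)·I) = 3, there are exactly 3 Jordan blocks for λ = -1.
Step 2 — from the minimal polynomial, the factor (x + 1)^2 tells us the largest block for λ = -1 has size 2.
Step 3 — with total size 5, 3 blocks, and largest block 2, the block sizes (in nonincreasing order) are [2, 2, 1].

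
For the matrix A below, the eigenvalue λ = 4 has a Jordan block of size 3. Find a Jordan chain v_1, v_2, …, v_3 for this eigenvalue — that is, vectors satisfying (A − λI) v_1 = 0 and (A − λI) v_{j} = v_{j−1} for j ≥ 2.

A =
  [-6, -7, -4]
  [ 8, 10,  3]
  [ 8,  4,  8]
A Jordan chain for λ = 4 of length 3:
v_1 = (12, -8, -16)ᵀ
v_2 = (-10, 8, 8)ᵀ
v_3 = (1, 0, 0)ᵀ

Let N = A − (4)·I. We want v_3 with N^3 v_3 = 0 but N^2 v_3 ≠ 0; then v_{j-1} := N · v_j for j = 3, …, 2.

Pick v_3 = (1, 0, 0)ᵀ.
Then v_2 = N · v_3 = (-10, 8, 8)ᵀ.
Then v_1 = N · v_2 = (12, -8, -16)ᵀ.

Sanity check: (A − (4)·I) v_1 = (0, 0, 0)ᵀ = 0. ✓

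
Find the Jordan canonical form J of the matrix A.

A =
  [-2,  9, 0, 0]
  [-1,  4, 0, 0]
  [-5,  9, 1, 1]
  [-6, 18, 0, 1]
J_2(1) ⊕ J_2(1)

The characteristic polynomial is
  det(x·I − A) = x^4 - 4*x^3 + 6*x^2 - 4*x + 1 = (x - 1)^4

Eigenvalues and multiplicities (the geometric multiplicity of λ is n − rank(A − λI), which equals the number of Jordan blocks for λ):
  λ = 1: algebraic multiplicity = 4, geometric multiplicity = 2

Determining the block sizes for each eigenvalue:
  λ = 1: with am = 4 and gm = 2, the partition is not yet determined (e.g. several partitions of 4 into 2 parts exist). Let N = A − (1)·I. Computing rank(N^1) = 2, rank(N^2) = 0; the number of blocks of size ≥ j is rank(N^{j−1}) − rank(N^j), giving [2, 2]. So we have 2 block(s) of size 2 → block sizes [2, 2]

Assembling the blocks gives a Jordan form
J =
  [1, 1, 0, 0]
  [0, 1, 0, 0]
  [0, 0, 1, 1]
  [0, 0, 0, 1]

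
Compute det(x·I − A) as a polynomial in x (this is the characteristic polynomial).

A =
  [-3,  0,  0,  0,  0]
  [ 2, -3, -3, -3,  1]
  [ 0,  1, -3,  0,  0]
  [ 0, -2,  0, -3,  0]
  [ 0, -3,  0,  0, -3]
x^5 + 15*x^4 + 90*x^3 + 270*x^2 + 405*x + 243

Expanding det(x·I − A) (e.g. by cofactor expansion or by noting that A is similar to its Jordan form J, which has the same characteristic polynomial as A) gives
  χ_A(x) = x^5 + 15*x^4 + 90*x^3 + 270*x^2 + 405*x + 243
which factors as (x + 3)^5. The eigenvalues (with algebraic multiplicities) are λ = -3 with multiplicity 5.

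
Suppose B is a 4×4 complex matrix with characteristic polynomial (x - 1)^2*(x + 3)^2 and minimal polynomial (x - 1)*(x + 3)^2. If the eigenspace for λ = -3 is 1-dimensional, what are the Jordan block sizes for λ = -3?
Block sizes for λ = -3: [2]

Step 1 — from the characteristic polynomial, algebraic multiplicity of λ = -3 is 2. From dim ker(B − (-3)·I) = 1, there are exactly 1 Jordan blocks for λ = -3.
Step 2 — from the minimal polynomial, the factor (x + 3)^2 tells us the largest block for λ = -3 has size 2.
Step 3 — with total size 2, 1 blocks, and largest block 2, the block sizes (in nonincreasing order) are [2].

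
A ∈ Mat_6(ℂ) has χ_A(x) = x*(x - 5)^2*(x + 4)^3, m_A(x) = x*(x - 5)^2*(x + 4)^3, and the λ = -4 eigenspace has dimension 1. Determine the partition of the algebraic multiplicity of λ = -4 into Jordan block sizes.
Block sizes for λ = -4: [3]

Step 1 — from the characteristic polynomial, algebraic multiplicity of λ = -4 is 3. From dim ker(A − (-4)·I) = 1, there are exactly 1 Jordan blocks for λ = -4.
Step 2 — from the minimal polynomial, the factor (x + 4)^3 tells us the largest block for λ = -4 has size 3.
Step 3 — with total size 3, 1 blocks, and largest block 3, the block sizes (in nonincreasing order) are [3].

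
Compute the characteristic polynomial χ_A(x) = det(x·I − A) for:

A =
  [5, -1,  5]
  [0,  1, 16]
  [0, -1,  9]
x^3 - 15*x^2 + 75*x - 125

Expanding det(x·I − A) (e.g. by cofactor expansion or by noting that A is similar to its Jordan form J, which has the same characteristic polynomial as A) gives
  χ_A(x) = x^3 - 15*x^2 + 75*x - 125
which factors as (x - 5)^3. The eigenvalues (with algebraic multiplicities) are λ = 5 with multiplicity 3.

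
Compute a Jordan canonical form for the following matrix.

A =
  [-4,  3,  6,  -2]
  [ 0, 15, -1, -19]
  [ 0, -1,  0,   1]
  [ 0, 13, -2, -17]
J_2(-4) ⊕ J_2(1)

The characteristic polynomial is
  det(x·I − A) = x^4 + 6*x^3 + x^2 - 24*x + 16 = (x - 1)^2*(x + 4)^2

Eigenvalues and multiplicities (the geometric multiplicity of λ is n − rank(A − λI), which equals the number of Jordan blocks for λ):
  λ = -4: algebraic multiplicity = 2, geometric multiplicity = 1
  λ = 1: algebraic multiplicity = 2, geometric multiplicity = 1

Determining the block sizes for each eigenvalue:
  λ = -4: one block (gm = 1), so the single block has size am = 2 → block sizes [2]
  λ = 1: one block (gm = 1), so the single block has size am = 2 → block sizes [2]

Assembling the blocks gives a Jordan form
J =
  [-4,  1, 0, 0]
  [ 0, -4, 0, 0]
  [ 0,  0, 1, 1]
  [ 0,  0, 0, 1]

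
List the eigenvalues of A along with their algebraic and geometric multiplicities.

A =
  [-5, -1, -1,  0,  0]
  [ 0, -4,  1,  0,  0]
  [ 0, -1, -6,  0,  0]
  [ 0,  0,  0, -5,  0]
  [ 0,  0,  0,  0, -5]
λ = -5: alg = 5, geom = 4

Step 1 — factor the characteristic polynomial to read off the algebraic multiplicities:
  χ_A(x) = (x + 5)^5

Step 2 — compute geometric multiplicities via the rank-nullity identity g(λ) = n − rank(A − λI):
  rank(A − (-5)·I) = 1, so dim ker(A − (-5)·I) = n − 1 = 4

Summary:
  λ = -5: algebraic multiplicity = 5, geometric multiplicity = 4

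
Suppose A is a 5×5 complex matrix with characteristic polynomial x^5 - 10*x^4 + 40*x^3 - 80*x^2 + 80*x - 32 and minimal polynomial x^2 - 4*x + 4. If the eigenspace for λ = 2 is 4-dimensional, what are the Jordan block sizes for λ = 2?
Block sizes for λ = 2: [2, 1, 1, 1]

Step 1 — from the characteristic polynomial, algebraic multiplicity of λ = 2 is 5. From dim ker(A − (2)·I) = 4, there are exactly 4 Jordan blocks for λ = 2.
Step 2 — from the minimal polynomial, the factor (x − 2)^2 tells us the largest block for λ = 2 has size 2.
Step 3 — with total size 5, 4 blocks, and largest block 2, the block sizes (in nonincreasing order) are [2, 1, 1, 1].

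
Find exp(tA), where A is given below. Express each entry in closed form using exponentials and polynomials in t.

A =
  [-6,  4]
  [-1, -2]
e^{tA} =
  [-2*t*exp(-4*t) + exp(-4*t), 4*t*exp(-4*t)]
  [-t*exp(-4*t), 2*t*exp(-4*t) + exp(-4*t)]

Strategy: write A = P · J · P⁻¹ where J is a Jordan canonical form, so e^{tA} = P · e^{tJ} · P⁻¹, and e^{tJ} can be computed block-by-block.

A has Jordan form
J =
  [-4,  1]
  [ 0, -4]
(up to reordering of blocks).

Per-block formulas:
  For a 2×2 Jordan block J_2(-4): exp(t · J_2(-4)) = e^(-4t)·(I + t·N), where N is the 2×2 nilpotent shift.

After assembling e^{tJ} and conjugating by P, we get:

e^{tA} =
  [-2*t*exp(-4*t) + exp(-4*t), 4*t*exp(-4*t)]
  [-t*exp(-4*t), 2*t*exp(-4*t) + exp(-4*t)]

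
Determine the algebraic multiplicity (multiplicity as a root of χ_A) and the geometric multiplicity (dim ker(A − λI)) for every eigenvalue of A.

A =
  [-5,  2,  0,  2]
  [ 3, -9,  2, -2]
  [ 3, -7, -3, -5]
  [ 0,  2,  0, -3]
λ = -5: alg = 4, geom = 2

Step 1 — factor the characteristic polynomial to read off the algebraic multiplicities:
  χ_A(x) = (x + 5)^4

Step 2 — compute geometric multiplicities via the rank-nullity identity g(λ) = n − rank(A − λI):
  rank(A − (-5)·I) = 2, so dim ker(A − (-5)·I) = n − 2 = 2

Summary:
  λ = -5: algebraic multiplicity = 4, geometric multiplicity = 2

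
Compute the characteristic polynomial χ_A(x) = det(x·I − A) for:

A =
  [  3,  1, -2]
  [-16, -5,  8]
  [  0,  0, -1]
x^3 + 3*x^2 + 3*x + 1

Expanding det(x·I − A) (e.g. by cofactor expansion or by noting that A is similar to its Jordan form J, which has the same characteristic polynomial as A) gives
  χ_A(x) = x^3 + 3*x^2 + 3*x + 1
which factors as (x + 1)^3. The eigenvalues (with algebraic multiplicities) are λ = -1 with multiplicity 3.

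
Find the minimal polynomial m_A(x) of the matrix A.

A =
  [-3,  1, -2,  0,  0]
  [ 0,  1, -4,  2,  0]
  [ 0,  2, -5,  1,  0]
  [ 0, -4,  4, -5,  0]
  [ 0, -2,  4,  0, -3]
x^2 + 6*x + 9

The characteristic polynomial is χ_A(x) = (x + 3)^5, so the eigenvalues are known. The minimal polynomial is
  m_A(x) = Π_λ (x − λ)^{k_λ}
where k_λ is the size of the *largest* Jordan block for λ (equivalently, the smallest k with (A − λI)^k v = 0 for every generalised eigenvector v of λ).

  λ = -3: largest Jordan block has size 2, contributing (x + 3)^2

So m_A(x) = (x + 3)^2 = x^2 + 6*x + 9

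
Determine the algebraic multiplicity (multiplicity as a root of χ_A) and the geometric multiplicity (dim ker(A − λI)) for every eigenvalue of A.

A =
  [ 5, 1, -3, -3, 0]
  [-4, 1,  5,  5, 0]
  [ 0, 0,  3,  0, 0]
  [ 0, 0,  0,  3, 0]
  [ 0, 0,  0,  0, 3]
λ = 3: alg = 5, geom = 3

Step 1 — factor the characteristic polynomial to read off the algebraic multiplicities:
  χ_A(x) = (x - 3)^5

Step 2 — compute geometric multiplicities via the rank-nullity identity g(λ) = n − rank(A − λI):
  rank(A − (3)·I) = 2, so dim ker(A − (3)·I) = n − 2 = 3

Summary:
  λ = 3: algebraic multiplicity = 5, geometric multiplicity = 3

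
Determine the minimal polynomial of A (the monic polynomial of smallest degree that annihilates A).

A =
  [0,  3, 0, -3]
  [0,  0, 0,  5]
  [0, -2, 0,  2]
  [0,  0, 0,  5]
x^3 - 5*x^2

The characteristic polynomial is χ_A(x) = x^3*(x - 5), so the eigenvalues are known. The minimal polynomial is
  m_A(x) = Π_λ (x − λ)^{k_λ}
where k_λ is the size of the *largest* Jordan block for λ (equivalently, the smallest k with (A − λI)^k v = 0 for every generalised eigenvector v of λ).

  λ = 0: largest Jordan block has size 2, contributing (x − 0)^2
  λ = 5: largest Jordan block has size 1, contributing (x − 5)

So m_A(x) = x^2*(x - 5) = x^3 - 5*x^2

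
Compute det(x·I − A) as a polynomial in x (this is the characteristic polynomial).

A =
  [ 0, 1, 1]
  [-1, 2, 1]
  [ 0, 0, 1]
x^3 - 3*x^2 + 3*x - 1

Expanding det(x·I − A) (e.g. by cofactor expansion or by noting that A is similar to its Jordan form J, which has the same characteristic polynomial as A) gives
  χ_A(x) = x^3 - 3*x^2 + 3*x - 1
which factors as (x - 1)^3. The eigenvalues (with algebraic multiplicities) are λ = 1 with multiplicity 3.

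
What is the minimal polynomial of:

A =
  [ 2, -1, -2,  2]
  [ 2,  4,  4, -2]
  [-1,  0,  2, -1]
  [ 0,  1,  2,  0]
x^2 - 4*x + 4

The characteristic polynomial is χ_A(x) = (x - 2)^4, so the eigenvalues are known. The minimal polynomial is
  m_A(x) = Π_λ (x − λ)^{k_λ}
where k_λ is the size of the *largest* Jordan block for λ (equivalently, the smallest k with (A − λI)^k v = 0 for every generalised eigenvector v of λ).

  λ = 2: largest Jordan block has size 2, contributing (x − 2)^2

So m_A(x) = (x - 2)^2 = x^2 - 4*x + 4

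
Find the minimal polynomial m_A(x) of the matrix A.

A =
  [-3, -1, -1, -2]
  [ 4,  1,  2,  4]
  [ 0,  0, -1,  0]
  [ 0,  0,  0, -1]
x^2 + 2*x + 1

The characteristic polynomial is χ_A(x) = (x + 1)^4, so the eigenvalues are known. The minimal polynomial is
  m_A(x) = Π_λ (x − λ)^{k_λ}
where k_λ is the size of the *largest* Jordan block for λ (equivalently, the smallest k with (A − λI)^k v = 0 for every generalised eigenvector v of λ).

  λ = -1: largest Jordan block has size 2, contributing (x + 1)^2

So m_A(x) = (x + 1)^2 = x^2 + 2*x + 1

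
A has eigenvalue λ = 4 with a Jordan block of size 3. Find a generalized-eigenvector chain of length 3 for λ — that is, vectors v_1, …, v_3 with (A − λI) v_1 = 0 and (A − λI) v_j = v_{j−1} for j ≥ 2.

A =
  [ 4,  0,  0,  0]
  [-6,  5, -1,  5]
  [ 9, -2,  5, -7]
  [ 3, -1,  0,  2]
A Jordan chain for λ = 4 of length 3:
v_1 = (0, -2, 3, 1)ᵀ
v_2 = (0, 1, -2, -1)ᵀ
v_3 = (0, 1, 0, 0)ᵀ

Let N = A − (4)·I. We want v_3 with N^3 v_3 = 0 but N^2 v_3 ≠ 0; then v_{j-1} := N · v_j for j = 3, …, 2.

Pick v_3 = (0, 1, 0, 0)ᵀ.
Then v_2 = N · v_3 = (0, 1, -2, -1)ᵀ.
Then v_1 = N · v_2 = (0, -2, 3, 1)ᵀ.

Sanity check: (A − (4)·I) v_1 = (0, 0, 0, 0)ᵀ = 0. ✓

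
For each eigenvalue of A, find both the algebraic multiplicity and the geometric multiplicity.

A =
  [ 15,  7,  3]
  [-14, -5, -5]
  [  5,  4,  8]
λ = 6: alg = 3, geom = 1

Step 1 — factor the characteristic polynomial to read off the algebraic multiplicities:
  χ_A(x) = (x - 6)^3

Step 2 — compute geometric multiplicities via the rank-nullity identity g(λ) = n − rank(A − λI):
  rank(A − (6)·I) = 2, so dim ker(A − (6)·I) = n − 2 = 1

Summary:
  λ = 6: algebraic multiplicity = 3, geometric multiplicity = 1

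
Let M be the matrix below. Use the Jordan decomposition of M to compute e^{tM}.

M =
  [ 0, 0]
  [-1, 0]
e^{tM} =
  [1, 0]
  [-t, 1]

Strategy: write M = P · J · P⁻¹ where J is a Jordan canonical form, so e^{tM} = P · e^{tJ} · P⁻¹, and e^{tJ} can be computed block-by-block.

M has Jordan form
J =
  [0, 1]
  [0, 0]
(up to reordering of blocks).

Per-block formulas:
  For a 2×2 Jordan block J_2(0): exp(t · J_2(0)) = e^(0t)·(I + t·N), where N is the 2×2 nilpotent shift.

After assembling e^{tJ} and conjugating by P, we get:

e^{tM} =
  [1, 0]
  [-t, 1]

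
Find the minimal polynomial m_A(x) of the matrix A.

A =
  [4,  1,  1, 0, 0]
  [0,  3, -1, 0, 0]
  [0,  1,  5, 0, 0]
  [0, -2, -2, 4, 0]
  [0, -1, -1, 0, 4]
x^2 - 8*x + 16

The characteristic polynomial is χ_A(x) = (x - 4)^5, so the eigenvalues are known. The minimal polynomial is
  m_A(x) = Π_λ (x − λ)^{k_λ}
where k_λ is the size of the *largest* Jordan block for λ (equivalently, the smallest k with (A − λI)^k v = 0 for every generalised eigenvector v of λ).

  λ = 4: largest Jordan block has size 2, contributing (x − 4)^2

So m_A(x) = (x - 4)^2 = x^2 - 8*x + 16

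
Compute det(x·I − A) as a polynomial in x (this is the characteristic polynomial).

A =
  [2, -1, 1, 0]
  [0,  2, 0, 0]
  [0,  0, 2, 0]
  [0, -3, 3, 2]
x^4 - 8*x^3 + 24*x^2 - 32*x + 16

Expanding det(x·I − A) (e.g. by cofactor expansion or by noting that A is similar to its Jordan form J, which has the same characteristic polynomial as A) gives
  χ_A(x) = x^4 - 8*x^3 + 24*x^2 - 32*x + 16
which factors as (x - 2)^4. The eigenvalues (with algebraic multiplicities) are λ = 2 with multiplicity 4.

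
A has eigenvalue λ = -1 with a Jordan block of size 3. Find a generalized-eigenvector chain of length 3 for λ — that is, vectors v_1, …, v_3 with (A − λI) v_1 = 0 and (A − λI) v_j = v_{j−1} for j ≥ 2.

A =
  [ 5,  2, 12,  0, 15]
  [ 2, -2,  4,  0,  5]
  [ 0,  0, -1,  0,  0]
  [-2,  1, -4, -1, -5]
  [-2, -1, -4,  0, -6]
A Jordan chain for λ = -1 of length 3:
v_1 = (10, 0, 0, 0, -4)ᵀ
v_2 = (6, 2, 0, -2, -2)ᵀ
v_3 = (1, 0, 0, 0, 0)ᵀ

Let N = A − (-1)·I. We want v_3 with N^3 v_3 = 0 but N^2 v_3 ≠ 0; then v_{j-1} := N · v_j for j = 3, …, 2.

Pick v_3 = (1, 0, 0, 0, 0)ᵀ.
Then v_2 = N · v_3 = (6, 2, 0, -2, -2)ᵀ.
Then v_1 = N · v_2 = (10, 0, 0, 0, -4)ᵀ.

Sanity check: (A − (-1)·I) v_1 = (0, 0, 0, 0, 0)ᵀ = 0. ✓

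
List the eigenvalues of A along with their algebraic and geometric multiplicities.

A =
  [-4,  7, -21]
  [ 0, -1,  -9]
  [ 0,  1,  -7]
λ = -4: alg = 3, geom = 2

Step 1 — factor the characteristic polynomial to read off the algebraic multiplicities:
  χ_A(x) = (x + 4)^3

Step 2 — compute geometric multiplicities via the rank-nullity identity g(λ) = n − rank(A − λI):
  rank(A − (-4)·I) = 1, so dim ker(A − (-4)·I) = n − 1 = 2

Summary:
  λ = -4: algebraic multiplicity = 3, geometric multiplicity = 2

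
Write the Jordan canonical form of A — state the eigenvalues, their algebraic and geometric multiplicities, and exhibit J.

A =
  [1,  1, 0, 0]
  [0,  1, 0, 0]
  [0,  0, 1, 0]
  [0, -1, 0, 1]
J_2(1) ⊕ J_1(1) ⊕ J_1(1)

The characteristic polynomial is
  det(x·I − A) = x^4 - 4*x^3 + 6*x^2 - 4*x + 1 = (x - 1)^4

Eigenvalues and multiplicities (the geometric multiplicity of λ is n − rank(A − λI), which equals the number of Jordan blocks for λ):
  λ = 1: algebraic multiplicity = 4, geometric multiplicity = 3

Determining the block sizes for each eigenvalue:
  λ = 1: 3 blocks summing to 4 forces exactly one block of size 2 and the rest size 1 → block sizes [2, 1, 1]

Assembling the blocks gives a Jordan form
J =
  [1, 1, 0, 0]
  [0, 1, 0, 0]
  [0, 0, 1, 0]
  [0, 0, 0, 1]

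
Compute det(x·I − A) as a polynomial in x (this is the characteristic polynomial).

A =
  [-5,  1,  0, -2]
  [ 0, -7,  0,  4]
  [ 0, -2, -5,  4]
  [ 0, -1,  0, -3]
x^4 + 20*x^3 + 150*x^2 + 500*x + 625

Expanding det(x·I − A) (e.g. by cofactor expansion or by noting that A is similar to its Jordan form J, which has the same characteristic polynomial as A) gives
  χ_A(x) = x^4 + 20*x^3 + 150*x^2 + 500*x + 625
which factors as (x + 5)^4. The eigenvalues (with algebraic multiplicities) are λ = -5 with multiplicity 4.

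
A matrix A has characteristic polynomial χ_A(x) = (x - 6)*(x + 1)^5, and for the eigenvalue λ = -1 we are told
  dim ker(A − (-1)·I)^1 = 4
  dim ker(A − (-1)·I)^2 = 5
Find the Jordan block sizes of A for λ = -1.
Block sizes for λ = -1: [2, 1, 1, 1]

From the dimensions of kernels of powers, the number of Jordan blocks of size at least j is d_j − d_{j−1} where d_j = dim ker(N^j) (with d_0 = 0). Computing the differences gives [4, 1].
The number of blocks of size exactly k is (#blocks of size ≥ k) − (#blocks of size ≥ k + 1), so the partition is: 3 block(s) of size 1, 1 block(s) of size 2.
In nonincreasing order the block sizes are [2, 1, 1, 1].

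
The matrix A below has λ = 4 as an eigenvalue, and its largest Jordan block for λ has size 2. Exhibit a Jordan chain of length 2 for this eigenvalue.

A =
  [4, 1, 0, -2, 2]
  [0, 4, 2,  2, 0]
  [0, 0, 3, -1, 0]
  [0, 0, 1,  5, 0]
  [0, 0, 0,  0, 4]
A Jordan chain for λ = 4 of length 2:
v_1 = (1, 0, 0, 0, 0)ᵀ
v_2 = (0, 1, 0, 0, 0)ᵀ

Let N = A − (4)·I. We want v_2 with N^2 v_2 = 0 but N^1 v_2 ≠ 0; then v_{j-1} := N · v_j for j = 2, …, 2.

Pick v_2 = (0, 1, 0, 0, 0)ᵀ.
Then v_1 = N · v_2 = (1, 0, 0, 0, 0)ᵀ.

Sanity check: (A − (4)·I) v_1 = (0, 0, 0, 0, 0)ᵀ = 0. ✓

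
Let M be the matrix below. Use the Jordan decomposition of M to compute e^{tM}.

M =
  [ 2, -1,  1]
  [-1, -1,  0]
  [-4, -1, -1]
e^{tM} =
  [t^2/2 + 2*t + 1, -t^2 - t, t^2/2 + t]
  [-t^2/2 - t, t^2 - t + 1, -t^2/2]
  [-3*t^2/2 - 4*t, 3*t^2 - t, -3*t^2/2 - t + 1]

Strategy: write M = P · J · P⁻¹ where J is a Jordan canonical form, so e^{tM} = P · e^{tJ} · P⁻¹, and e^{tJ} can be computed block-by-block.

M has Jordan form
J =
  [0, 1, 0]
  [0, 0, 1]
  [0, 0, 0]
(up to reordering of blocks).

Per-block formulas:
  For a 3×3 Jordan block J_3(0): exp(t · J_3(0)) = e^(0t)·(I + t·N + (t^2/2)·N^2), where N is the 3×3 nilpotent shift.

After assembling e^{tJ} and conjugating by P, we get:

e^{tM} =
  [t^2/2 + 2*t + 1, -t^2 - t, t^2/2 + t]
  [-t^2/2 - t, t^2 - t + 1, -t^2/2]
  [-3*t^2/2 - 4*t, 3*t^2 - t, -3*t^2/2 - t + 1]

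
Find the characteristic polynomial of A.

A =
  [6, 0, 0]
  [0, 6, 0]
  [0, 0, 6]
x^3 - 18*x^2 + 108*x - 216

Expanding det(x·I − A) (e.g. by cofactor expansion or by noting that A is similar to its Jordan form J, which has the same characteristic polynomial as A) gives
  χ_A(x) = x^3 - 18*x^2 + 108*x - 216
which factors as (x - 6)^3. The eigenvalues (with algebraic multiplicities) are λ = 6 with multiplicity 3.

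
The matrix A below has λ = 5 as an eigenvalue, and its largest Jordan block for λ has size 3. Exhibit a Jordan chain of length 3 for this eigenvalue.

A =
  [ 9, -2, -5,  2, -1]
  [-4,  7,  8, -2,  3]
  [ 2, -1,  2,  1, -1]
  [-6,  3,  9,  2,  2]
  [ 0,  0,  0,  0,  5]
A Jordan chain for λ = 5 of length 3:
v_1 = (2, 4, 0, 0, 0)ᵀ
v_2 = (4, -4, 2, -6, 0)ᵀ
v_3 = (1, 0, 0, 0, 0)ᵀ

Let N = A − (5)·I. We want v_3 with N^3 v_3 = 0 but N^2 v_3 ≠ 0; then v_{j-1} := N · v_j for j = 3, …, 2.

Pick v_3 = (1, 0, 0, 0, 0)ᵀ.
Then v_2 = N · v_3 = (4, -4, 2, -6, 0)ᵀ.
Then v_1 = N · v_2 = (2, 4, 0, 0, 0)ᵀ.

Sanity check: (A − (5)·I) v_1 = (0, 0, 0, 0, 0)ᵀ = 0. ✓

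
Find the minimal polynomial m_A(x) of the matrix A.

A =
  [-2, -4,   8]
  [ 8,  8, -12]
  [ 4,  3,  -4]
x^3 - 2*x^2 - 4*x + 8

The characteristic polynomial is χ_A(x) = (x - 2)^2*(x + 2), so the eigenvalues are known. The minimal polynomial is
  m_A(x) = Π_λ (x − λ)^{k_λ}
where k_λ is the size of the *largest* Jordan block for λ (equivalently, the smallest k with (A − λI)^k v = 0 for every generalised eigenvector v of λ).

  λ = -2: largest Jordan block has size 1, contributing (x + 2)
  λ = 2: largest Jordan block has size 2, contributing (x − 2)^2

So m_A(x) = (x - 2)^2*(x + 2) = x^3 - 2*x^2 - 4*x + 8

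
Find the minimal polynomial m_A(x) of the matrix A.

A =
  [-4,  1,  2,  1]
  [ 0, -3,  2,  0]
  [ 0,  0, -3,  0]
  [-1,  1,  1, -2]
x^3 + 9*x^2 + 27*x + 27

The characteristic polynomial is χ_A(x) = (x + 3)^4, so the eigenvalues are known. The minimal polynomial is
  m_A(x) = Π_λ (x − λ)^{k_λ}
where k_λ is the size of the *largest* Jordan block for λ (equivalently, the smallest k with (A − λI)^k v = 0 for every generalised eigenvector v of λ).

  λ = -3: largest Jordan block has size 3, contributing (x + 3)^3

So m_A(x) = (x + 3)^3 = x^3 + 9*x^2 + 27*x + 27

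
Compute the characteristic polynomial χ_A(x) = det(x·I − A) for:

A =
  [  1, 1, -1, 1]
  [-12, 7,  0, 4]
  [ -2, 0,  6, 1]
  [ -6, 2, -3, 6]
x^4 - 20*x^3 + 150*x^2 - 500*x + 625

Expanding det(x·I − A) (e.g. by cofactor expansion or by noting that A is similar to its Jordan form J, which has the same characteristic polynomial as A) gives
  χ_A(x) = x^4 - 20*x^3 + 150*x^2 - 500*x + 625
which factors as (x - 5)^4. The eigenvalues (with algebraic multiplicities) are λ = 5 with multiplicity 4.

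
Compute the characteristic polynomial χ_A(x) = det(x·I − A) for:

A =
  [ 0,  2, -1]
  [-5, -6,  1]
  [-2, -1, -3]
x^3 + 9*x^2 + 27*x + 27

Expanding det(x·I − A) (e.g. by cofactor expansion or by noting that A is similar to its Jordan form J, which has the same characteristic polynomial as A) gives
  χ_A(x) = x^3 + 9*x^2 + 27*x + 27
which factors as (x + 3)^3. The eigenvalues (with algebraic multiplicities) are λ = -3 with multiplicity 3.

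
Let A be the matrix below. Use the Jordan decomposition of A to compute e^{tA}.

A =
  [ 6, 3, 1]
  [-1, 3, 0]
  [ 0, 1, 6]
e^{tA} =
  [-t^2*exp(5*t) + t*exp(5*t) + exp(5*t), -t^2*exp(5*t) + 3*t*exp(5*t), t^2*exp(5*t) + t*exp(5*t)]
  [t^2*exp(5*t)/2 - t*exp(5*t), t^2*exp(5*t)/2 - 2*t*exp(5*t) + exp(5*t), -t^2*exp(5*t)/2]
  [-t^2*exp(5*t)/2, -t^2*exp(5*t)/2 + t*exp(5*t), t^2*exp(5*t)/2 + t*exp(5*t) + exp(5*t)]

Strategy: write A = P · J · P⁻¹ where J is a Jordan canonical form, so e^{tA} = P · e^{tJ} · P⁻¹, and e^{tJ} can be computed block-by-block.

A has Jordan form
J =
  [5, 1, 0]
  [0, 5, 1]
  [0, 0, 5]
(up to reordering of blocks).

Per-block formulas:
  For a 3×3 Jordan block J_3(5): exp(t · J_3(5)) = e^(5t)·(I + t·N + (t^2/2)·N^2), where N is the 3×3 nilpotent shift.

After assembling e^{tJ} and conjugating by P, we get:

e^{tA} =
  [-t^2*exp(5*t) + t*exp(5*t) + exp(5*t), -t^2*exp(5*t) + 3*t*exp(5*t), t^2*exp(5*t) + t*exp(5*t)]
  [t^2*exp(5*t)/2 - t*exp(5*t), t^2*exp(5*t)/2 - 2*t*exp(5*t) + exp(5*t), -t^2*exp(5*t)/2]
  [-t^2*exp(5*t)/2, -t^2*exp(5*t)/2 + t*exp(5*t), t^2*exp(5*t)/2 + t*exp(5*t) + exp(5*t)]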